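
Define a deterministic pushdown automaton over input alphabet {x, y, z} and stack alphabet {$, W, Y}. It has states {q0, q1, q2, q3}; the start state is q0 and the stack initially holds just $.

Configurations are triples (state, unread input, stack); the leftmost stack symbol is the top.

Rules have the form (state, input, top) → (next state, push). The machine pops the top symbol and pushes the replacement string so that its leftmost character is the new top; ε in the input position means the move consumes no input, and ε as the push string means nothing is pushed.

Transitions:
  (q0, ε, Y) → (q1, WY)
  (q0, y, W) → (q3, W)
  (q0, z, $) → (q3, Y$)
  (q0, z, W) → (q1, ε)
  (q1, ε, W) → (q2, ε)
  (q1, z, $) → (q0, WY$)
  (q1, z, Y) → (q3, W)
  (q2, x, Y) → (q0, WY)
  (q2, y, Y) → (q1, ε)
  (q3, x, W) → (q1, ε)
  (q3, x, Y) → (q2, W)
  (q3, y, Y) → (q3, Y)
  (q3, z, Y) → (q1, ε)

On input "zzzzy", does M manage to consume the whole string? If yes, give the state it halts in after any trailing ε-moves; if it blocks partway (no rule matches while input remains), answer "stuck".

stuck

(q0, zzzzy, $) ⊢ (q3, zzzy, Y$) ⊢ (q1, zzy, $) ⊢ (q0, zy, WY$) ⊢ (q1, y, Y$)
No transition for (q1, y, top Y); M blocks with input y remaining.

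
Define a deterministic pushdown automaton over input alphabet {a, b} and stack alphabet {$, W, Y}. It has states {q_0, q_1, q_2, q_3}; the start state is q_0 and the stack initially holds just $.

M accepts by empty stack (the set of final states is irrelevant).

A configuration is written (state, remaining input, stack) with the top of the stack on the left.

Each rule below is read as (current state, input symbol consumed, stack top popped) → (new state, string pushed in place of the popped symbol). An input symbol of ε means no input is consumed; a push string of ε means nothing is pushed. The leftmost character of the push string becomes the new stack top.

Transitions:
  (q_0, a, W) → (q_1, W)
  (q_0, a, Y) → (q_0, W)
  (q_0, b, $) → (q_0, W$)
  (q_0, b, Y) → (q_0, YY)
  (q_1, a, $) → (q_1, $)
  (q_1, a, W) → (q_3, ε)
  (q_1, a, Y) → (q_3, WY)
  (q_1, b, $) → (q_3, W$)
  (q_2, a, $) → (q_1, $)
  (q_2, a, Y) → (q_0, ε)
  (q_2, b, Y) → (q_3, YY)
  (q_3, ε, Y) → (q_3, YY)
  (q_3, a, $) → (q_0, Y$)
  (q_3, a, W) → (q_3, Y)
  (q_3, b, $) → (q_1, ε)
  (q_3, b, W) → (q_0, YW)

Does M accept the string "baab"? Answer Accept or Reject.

(q_0, baab, $)
  read b, top $: go to q_0, push W$ → (q_0, aab, W$)
  read a, top W: go to q_1, push W → (q_1, ab, W$)
  read a, top W: go to q_3, push ε → (q_3, b, $)
  read b, top $: go to q_1, push ε → (q_1, ε, ε)
All input consumed and the stack is empty.

Accept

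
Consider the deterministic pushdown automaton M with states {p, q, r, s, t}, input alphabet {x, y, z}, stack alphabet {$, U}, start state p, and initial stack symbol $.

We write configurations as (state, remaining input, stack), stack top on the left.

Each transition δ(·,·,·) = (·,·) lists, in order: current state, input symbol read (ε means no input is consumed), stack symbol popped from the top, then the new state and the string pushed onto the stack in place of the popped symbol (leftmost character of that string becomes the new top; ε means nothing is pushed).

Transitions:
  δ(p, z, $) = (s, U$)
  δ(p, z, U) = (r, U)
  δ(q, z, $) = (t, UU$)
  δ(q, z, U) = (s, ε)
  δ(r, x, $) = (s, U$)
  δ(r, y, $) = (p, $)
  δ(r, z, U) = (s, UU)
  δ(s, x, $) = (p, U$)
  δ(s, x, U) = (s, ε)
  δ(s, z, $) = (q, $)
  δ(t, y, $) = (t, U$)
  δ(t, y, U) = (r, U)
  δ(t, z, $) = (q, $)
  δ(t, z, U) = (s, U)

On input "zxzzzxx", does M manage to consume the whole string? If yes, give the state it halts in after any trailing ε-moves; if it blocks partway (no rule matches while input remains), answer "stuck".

s

(p, zxzzzxx, $) ⊢ (s, xzzzxx, U$) ⊢ (s, zzzxx, $) ⊢ (q, zzxx, $) ⊢ (t, zxx, UU$) ⊢ (s, xx, UU$) ⊢ (s, x, U$) ⊢ (s, ε, $)
All input consumed; M is in state s.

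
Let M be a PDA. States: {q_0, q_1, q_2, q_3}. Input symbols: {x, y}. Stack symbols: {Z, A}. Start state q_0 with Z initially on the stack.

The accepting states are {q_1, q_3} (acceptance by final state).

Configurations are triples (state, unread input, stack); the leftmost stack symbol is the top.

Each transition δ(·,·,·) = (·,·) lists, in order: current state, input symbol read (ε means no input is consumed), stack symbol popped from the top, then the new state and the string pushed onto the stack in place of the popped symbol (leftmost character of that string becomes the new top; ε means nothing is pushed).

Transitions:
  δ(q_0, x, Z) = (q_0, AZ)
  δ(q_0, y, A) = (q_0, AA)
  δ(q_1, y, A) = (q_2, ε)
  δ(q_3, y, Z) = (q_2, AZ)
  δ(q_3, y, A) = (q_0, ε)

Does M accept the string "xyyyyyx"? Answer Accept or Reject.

No computation consumes all input and reaches a final state.

Reject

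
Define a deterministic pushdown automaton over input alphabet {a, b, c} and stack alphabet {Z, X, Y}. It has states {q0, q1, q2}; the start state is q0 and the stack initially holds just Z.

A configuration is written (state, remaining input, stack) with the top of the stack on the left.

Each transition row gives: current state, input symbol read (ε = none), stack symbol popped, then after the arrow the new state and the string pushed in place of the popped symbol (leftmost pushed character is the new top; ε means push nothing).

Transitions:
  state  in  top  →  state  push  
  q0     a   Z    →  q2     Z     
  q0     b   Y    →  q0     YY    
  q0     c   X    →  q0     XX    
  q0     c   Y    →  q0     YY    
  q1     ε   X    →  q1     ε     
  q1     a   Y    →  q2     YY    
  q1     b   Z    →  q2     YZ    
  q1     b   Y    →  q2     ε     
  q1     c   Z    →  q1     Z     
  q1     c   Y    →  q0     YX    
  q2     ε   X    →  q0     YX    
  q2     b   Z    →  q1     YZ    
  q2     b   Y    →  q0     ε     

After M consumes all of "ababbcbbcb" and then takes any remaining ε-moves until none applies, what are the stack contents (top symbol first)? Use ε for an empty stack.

(q0, ababbcbbcb, Z) ⊢ (q2, babbcbbcb, Z) ⊢ (q1, abbcbbcb, YZ) ⊢ (q2, bbcbbcb, YYZ) ⊢ (q0, bcbbcb, YZ) ⊢ (q0, cbbcb, YYZ) ⊢ (q0, bbcb, YYYZ) ⊢ (q0, bcb, YYYYZ) ⊢ (q0, cb, YYYYYZ) ⊢ (q0, b, YYYYYYZ) ⊢ (q0, ε, YYYYYYYZ)
All input consumed in state q0 with stack YYYYYYYZ.

YYYYYYYZ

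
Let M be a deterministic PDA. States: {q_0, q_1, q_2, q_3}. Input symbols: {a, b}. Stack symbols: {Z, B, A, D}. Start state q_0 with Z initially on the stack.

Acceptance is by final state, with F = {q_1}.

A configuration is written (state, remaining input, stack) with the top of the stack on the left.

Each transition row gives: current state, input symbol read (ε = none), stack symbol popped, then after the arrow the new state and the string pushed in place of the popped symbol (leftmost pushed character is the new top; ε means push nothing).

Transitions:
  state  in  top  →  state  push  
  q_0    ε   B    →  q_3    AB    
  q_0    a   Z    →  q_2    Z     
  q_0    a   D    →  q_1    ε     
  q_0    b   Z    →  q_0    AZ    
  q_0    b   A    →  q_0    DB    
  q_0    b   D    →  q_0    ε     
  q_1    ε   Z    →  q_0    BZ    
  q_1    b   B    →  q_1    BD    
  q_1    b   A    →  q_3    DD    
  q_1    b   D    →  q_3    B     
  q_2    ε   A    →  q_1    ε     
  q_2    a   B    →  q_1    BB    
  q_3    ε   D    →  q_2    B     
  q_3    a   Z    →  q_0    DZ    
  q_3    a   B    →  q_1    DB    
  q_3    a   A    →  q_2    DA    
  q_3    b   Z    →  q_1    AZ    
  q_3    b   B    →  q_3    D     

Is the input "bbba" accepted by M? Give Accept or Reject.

Reject

(q_0, bbba, Z)
  read b, top Z: go to q_0, push AZ → (q_0, bba, AZ)
  read b, top A: go to q_0, push DB → (q_0, ba, DBZ)
  read b, top D: go to q_0, push ε → (q_0, a, BZ)
  ε-move, top B: go to q_3, push AB → (q_3, a, ABZ)
  read a, top A: go to q_2, push DA → (q_2, ε, DABZ)
All input consumed; state q_2 ∉ F and no further ε-move applies.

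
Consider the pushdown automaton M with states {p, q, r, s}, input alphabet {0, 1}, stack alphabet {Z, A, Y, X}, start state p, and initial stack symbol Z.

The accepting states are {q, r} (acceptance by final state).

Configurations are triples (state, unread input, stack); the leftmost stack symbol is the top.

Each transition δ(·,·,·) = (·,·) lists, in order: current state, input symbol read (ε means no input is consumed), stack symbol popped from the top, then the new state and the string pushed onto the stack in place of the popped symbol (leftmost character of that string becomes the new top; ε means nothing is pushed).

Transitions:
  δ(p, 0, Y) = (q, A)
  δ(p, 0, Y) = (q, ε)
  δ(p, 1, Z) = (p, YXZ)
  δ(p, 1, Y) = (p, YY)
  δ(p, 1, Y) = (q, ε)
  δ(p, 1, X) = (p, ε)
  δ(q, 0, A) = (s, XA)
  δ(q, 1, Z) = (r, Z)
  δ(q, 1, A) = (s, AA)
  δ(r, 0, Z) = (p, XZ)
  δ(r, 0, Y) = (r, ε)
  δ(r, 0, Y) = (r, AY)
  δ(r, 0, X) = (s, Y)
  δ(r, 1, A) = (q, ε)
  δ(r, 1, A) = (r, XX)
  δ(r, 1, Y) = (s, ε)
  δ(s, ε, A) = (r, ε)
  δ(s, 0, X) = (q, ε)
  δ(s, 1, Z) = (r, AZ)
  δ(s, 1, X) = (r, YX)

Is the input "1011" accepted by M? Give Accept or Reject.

Accept

One accepting computation: (p, 1011, Z) ⊢ (p, 011, YXZ) ⊢ (q, 11, AXZ) ⊢ (s, 1, AAXZ) ⊢ (r, 1, AXZ) ⊢ (q, ε, XZ)
All input consumed and state q ∈ F.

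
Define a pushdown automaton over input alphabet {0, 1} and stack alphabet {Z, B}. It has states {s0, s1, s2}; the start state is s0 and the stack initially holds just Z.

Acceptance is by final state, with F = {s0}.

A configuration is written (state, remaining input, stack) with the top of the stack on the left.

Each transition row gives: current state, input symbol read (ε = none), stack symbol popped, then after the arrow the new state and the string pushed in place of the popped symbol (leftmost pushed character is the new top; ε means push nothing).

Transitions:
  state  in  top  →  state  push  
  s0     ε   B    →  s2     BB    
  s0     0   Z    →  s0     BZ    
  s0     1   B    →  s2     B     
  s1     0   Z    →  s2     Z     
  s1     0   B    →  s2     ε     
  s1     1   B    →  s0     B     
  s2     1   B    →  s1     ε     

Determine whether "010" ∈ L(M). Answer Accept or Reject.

No computation consumes all input and reaches a final state.

Reject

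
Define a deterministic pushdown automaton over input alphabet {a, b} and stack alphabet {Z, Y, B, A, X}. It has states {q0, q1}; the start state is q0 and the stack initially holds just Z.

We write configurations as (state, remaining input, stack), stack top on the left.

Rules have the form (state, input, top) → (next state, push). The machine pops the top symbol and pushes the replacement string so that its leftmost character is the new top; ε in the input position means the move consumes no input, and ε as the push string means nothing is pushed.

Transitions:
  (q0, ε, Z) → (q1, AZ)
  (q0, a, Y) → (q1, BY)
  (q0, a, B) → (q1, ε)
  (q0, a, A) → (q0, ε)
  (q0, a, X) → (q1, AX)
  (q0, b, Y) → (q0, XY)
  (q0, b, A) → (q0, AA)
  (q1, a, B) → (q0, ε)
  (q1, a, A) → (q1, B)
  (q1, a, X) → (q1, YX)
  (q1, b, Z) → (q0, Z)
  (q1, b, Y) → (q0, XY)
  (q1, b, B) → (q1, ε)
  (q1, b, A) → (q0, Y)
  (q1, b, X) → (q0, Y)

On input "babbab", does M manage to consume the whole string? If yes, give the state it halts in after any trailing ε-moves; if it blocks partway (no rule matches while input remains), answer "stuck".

(q0, babbab, Z)
  ε-move, top Z: go to q1, push AZ → (q1, babbab, AZ)
  read b, top A: go to q0, push Y → (q0, abbab, YZ)
  read a, top Y: go to q1, push BY → (q1, bbab, BYZ)
  read b, top B: go to q1, push ε → (q1, bab, YZ)
  read b, top Y: go to q0, push XY → (q0, ab, XYZ)
  read a, top X: go to q1, push AX → (q1, b, AXYZ)
  read b, top A: go to q0, push Y → (q0, ε, YXYZ)
All input consumed; M is in state q0.

q0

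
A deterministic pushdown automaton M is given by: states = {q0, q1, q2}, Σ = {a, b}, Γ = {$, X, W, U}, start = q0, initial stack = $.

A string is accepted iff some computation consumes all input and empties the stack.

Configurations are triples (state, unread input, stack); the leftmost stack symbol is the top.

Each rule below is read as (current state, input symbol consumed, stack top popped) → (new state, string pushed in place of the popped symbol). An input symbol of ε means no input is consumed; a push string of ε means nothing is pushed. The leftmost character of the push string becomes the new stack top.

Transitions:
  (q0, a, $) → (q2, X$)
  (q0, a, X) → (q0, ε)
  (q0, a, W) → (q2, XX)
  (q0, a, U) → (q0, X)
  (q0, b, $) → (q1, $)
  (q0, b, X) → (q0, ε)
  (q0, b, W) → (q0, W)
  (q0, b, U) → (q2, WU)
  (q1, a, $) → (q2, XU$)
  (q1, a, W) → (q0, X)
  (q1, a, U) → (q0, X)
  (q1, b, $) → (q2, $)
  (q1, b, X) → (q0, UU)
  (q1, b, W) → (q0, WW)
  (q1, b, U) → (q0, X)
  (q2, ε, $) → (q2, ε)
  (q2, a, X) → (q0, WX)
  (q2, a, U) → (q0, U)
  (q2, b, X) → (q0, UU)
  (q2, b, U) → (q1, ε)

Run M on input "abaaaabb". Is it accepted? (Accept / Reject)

Accept

(q0, abaaaabb, $)
  read a, top $: go to q2, push X$ → (q2, baaaabb, X$)
  read b, top X: go to q0, push UU → (q0, aaaabb, UU$)
  read a, top U: go to q0, push X → (q0, aaabb, XU$)
  read a, top X: go to q0, push ε → (q0, aabb, U$)
  read a, top U: go to q0, push X → (q0, abb, X$)
  read a, top X: go to q0, push ε → (q0, bb, $)
  read b, top $: go to q1, push $ → (q1, b, $)
  read b, top $: go to q2, push $ → (q2, ε, $)
  ε-move, top $: go to q2, push ε → (q2, ε, ε)
All input consumed and the stack is empty.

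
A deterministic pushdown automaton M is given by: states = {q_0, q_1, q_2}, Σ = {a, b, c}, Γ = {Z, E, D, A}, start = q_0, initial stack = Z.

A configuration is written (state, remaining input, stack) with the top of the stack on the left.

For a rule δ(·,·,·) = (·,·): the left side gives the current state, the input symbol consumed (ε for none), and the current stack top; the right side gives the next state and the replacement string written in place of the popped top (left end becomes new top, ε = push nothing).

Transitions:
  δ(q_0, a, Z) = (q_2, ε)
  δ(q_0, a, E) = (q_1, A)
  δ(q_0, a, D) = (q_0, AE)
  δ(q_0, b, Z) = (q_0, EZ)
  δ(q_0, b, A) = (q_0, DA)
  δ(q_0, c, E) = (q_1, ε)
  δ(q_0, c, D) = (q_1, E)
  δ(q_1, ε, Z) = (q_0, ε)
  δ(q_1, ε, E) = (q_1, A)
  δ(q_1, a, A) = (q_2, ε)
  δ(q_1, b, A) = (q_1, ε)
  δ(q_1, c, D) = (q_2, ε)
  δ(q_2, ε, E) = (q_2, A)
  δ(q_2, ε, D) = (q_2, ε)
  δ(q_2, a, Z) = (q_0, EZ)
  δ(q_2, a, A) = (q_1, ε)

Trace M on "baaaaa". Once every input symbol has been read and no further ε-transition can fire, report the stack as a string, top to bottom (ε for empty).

(q_0, baaaaa, Z) ⊢ (q_0, aaaaa, EZ) ⊢ (q_1, aaaa, AZ) ⊢ (q_2, aaa, Z) ⊢ (q_0, aa, EZ) ⊢ (q_1, a, AZ) ⊢ (q_2, ε, Z)
All input consumed in state q_2 with stack Z.

Z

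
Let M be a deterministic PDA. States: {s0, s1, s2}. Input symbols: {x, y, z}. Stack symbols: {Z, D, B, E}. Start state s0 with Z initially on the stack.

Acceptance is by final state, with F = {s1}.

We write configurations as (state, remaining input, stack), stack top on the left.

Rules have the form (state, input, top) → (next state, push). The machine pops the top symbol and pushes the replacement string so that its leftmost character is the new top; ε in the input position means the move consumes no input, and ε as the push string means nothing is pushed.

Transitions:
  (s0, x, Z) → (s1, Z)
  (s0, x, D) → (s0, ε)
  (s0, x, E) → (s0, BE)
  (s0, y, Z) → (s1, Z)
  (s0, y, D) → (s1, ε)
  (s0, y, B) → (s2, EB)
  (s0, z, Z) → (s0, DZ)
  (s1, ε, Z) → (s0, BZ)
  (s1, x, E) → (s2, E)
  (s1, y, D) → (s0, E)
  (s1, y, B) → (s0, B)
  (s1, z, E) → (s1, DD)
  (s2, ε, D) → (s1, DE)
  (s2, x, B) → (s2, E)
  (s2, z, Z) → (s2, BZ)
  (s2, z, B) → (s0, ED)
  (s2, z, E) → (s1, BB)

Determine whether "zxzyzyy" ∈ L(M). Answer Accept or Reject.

Reject

(s0, zxzyzyy, Z)
  read z, top Z: go to s0, push DZ → (s0, xzyzyy, DZ)
  read x, top D: go to s0, push ε → (s0, zyzyy, Z)
  read z, top Z: go to s0, push DZ → (s0, yzyy, DZ)
  read y, top D: go to s1, push ε → (s1, zyy, Z)
  ε-move, top Z: go to s0, push BZ → (s0, zyy, BZ)
No transition applies at (s0, zyy, BZ); input not fully consumed.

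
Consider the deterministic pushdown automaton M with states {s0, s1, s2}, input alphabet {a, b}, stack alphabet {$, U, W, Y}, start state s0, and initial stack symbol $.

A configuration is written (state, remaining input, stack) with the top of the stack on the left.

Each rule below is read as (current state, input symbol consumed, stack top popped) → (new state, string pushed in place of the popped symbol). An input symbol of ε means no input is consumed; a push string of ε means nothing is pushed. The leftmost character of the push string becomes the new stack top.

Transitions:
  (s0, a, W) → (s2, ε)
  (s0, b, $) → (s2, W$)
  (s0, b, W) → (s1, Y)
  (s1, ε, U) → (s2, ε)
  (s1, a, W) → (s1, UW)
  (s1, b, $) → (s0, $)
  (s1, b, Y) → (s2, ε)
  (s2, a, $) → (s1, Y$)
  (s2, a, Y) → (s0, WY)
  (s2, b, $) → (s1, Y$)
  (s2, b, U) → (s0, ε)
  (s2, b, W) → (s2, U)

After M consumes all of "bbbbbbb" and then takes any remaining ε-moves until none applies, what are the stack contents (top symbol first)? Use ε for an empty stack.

W$

(s0, bbbbbbb, $) ⊢ (s2, bbbbbb, W$) ⊢ (s2, bbbbb, U$) ⊢ (s0, bbbb, $) ⊢ (s2, bbb, W$) ⊢ (s2, bb, U$) ⊢ (s0, b, $) ⊢ (s2, ε, W$)
All input consumed in state s2 with stack W$.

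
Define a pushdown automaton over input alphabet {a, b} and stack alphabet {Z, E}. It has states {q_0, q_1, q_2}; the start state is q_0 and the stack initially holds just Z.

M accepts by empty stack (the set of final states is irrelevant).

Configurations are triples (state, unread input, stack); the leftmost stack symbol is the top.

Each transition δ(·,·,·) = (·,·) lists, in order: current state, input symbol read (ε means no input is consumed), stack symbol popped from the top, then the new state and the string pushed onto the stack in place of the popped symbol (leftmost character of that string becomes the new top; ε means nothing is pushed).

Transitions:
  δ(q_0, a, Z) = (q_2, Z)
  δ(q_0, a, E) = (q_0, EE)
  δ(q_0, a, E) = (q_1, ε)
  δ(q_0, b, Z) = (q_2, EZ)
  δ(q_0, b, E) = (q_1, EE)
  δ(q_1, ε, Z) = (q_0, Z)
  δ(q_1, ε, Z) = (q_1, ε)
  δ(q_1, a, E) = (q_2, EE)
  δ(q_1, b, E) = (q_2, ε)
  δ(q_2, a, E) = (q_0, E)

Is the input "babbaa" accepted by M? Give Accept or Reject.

One accepting computation: (q_0, babbaa, Z) ⊢ (q_2, abbaa, EZ) ⊢ (q_0, bbaa, EZ) ⊢ (q_1, baa, EEZ) ⊢ (q_2, aa, EZ) ⊢ (q_0, a, EZ) ⊢ (q_1, ε, Z) ⊢ (q_1, ε, ε)
All input consumed and the stack is empty.

Accept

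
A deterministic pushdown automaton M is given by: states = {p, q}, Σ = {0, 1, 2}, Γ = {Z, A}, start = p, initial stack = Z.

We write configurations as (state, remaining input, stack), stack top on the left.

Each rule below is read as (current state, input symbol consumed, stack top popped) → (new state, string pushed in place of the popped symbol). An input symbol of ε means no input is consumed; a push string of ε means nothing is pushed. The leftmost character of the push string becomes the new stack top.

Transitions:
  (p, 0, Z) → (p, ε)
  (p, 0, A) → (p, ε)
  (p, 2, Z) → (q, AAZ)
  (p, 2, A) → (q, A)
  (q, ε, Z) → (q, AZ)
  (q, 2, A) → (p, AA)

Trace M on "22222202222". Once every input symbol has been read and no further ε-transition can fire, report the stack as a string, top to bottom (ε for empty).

(p, 22222202222, Z)
  read 2, top Z: go to q, push AAZ → (q, 2222202222, AAZ)
  read 2, top A: go to p, push AA → (p, 222202222, AAAZ)
  read 2, top A: go to q, push A → (q, 22202222, AAAZ)
  read 2, top A: go to p, push AA → (p, 2202222, AAAAZ)
  read 2, top A: go to q, push A → (q, 202222, AAAAZ)
  read 2, top A: go to p, push AA → (p, 02222, AAAAAZ)
  read 0, top A: go to p, push ε → (p, 2222, AAAAZ)
  read 2, top A: go to q, push A → (q, 222, AAAAZ)
  read 2, top A: go to p, push AA → (p, 22, AAAAAZ)
  read 2, top A: go to q, push A → (q, 2, AAAAAZ)
  read 2, top A: go to p, push AA → (p, ε, AAAAAAZ)
All input consumed in state p with stack AAAAAAZ.

AAAAAAZ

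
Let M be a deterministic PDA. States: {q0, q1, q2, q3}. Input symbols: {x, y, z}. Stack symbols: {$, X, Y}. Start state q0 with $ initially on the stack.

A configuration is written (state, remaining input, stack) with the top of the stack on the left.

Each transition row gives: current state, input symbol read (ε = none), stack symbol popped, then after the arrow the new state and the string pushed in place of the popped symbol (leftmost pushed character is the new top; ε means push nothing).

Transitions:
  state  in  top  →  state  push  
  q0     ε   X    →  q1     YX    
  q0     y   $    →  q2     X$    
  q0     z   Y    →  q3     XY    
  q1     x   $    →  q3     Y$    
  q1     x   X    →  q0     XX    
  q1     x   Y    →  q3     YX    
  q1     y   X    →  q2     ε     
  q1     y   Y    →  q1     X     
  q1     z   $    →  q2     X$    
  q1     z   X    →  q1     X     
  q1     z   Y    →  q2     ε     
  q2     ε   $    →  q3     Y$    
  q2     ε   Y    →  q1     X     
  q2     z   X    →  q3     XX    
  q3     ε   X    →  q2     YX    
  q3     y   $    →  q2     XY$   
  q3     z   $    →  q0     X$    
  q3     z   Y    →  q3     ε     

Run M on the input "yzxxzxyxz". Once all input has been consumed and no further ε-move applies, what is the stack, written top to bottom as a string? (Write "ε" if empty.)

XXXXXXXXX$

(q0, yzxxzxyxz, $) ⊢ (q2, zxxzxyxz, X$) ⊢ (q3, xxzxyxz, XX$) ⊢ (q2, xxzxyxz, YXX$) ⊢ (q1, xxzxyxz, XXX$) ⊢ (q0, xzxyxz, XXXX$) ⊢ (q1, xzxyxz, YXXXX$) ⊢ (q3, zxyxz, YXXXXX$) ⊢ (q3, xyxz, XXXXX$) ⊢ (q2, xyxz, YXXXXX$) ⊢ (q1, xyxz, XXXXXX$) ⊢ (q0, yxz, XXXXXXX$) ⊢ (q1, yxz, YXXXXXXX$) ⊢ (q1, xz, XXXXXXXX$) ⊢ (q0, z, XXXXXXXXX$) ⊢ (q1, z, YXXXXXXXXX$) ⊢ (q2, ε, XXXXXXXXX$)
All input consumed in state q2 with stack XXXXXXXXX$.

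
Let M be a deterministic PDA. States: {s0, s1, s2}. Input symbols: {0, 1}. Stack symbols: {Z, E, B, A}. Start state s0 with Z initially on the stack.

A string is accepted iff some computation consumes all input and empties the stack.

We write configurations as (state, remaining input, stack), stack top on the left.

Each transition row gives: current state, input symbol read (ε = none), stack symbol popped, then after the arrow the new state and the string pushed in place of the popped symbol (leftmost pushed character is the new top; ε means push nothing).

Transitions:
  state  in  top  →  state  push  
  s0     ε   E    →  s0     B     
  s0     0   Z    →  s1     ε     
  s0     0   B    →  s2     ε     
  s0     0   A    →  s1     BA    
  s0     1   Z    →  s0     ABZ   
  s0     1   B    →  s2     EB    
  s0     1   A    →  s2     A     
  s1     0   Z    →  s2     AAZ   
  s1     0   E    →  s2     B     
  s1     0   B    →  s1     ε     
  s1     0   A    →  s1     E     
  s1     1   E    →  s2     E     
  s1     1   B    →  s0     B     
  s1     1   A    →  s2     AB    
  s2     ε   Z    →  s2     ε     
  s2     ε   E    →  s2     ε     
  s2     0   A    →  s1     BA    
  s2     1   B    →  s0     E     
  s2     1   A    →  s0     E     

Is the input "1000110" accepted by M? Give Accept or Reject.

(s0, 1000110, Z)
  read 1, top Z: go to s0, push ABZ → (s0, 000110, ABZ)
  read 0, top A: go to s1, push BA → (s1, 00110, BABZ)
  read 0, top B: go to s1, push ε → (s1, 0110, ABZ)
  read 0, top A: go to s1, push E → (s1, 110, EBZ)
  read 1, top E: go to s2, push E → (s2, 10, EBZ)
  ε-move, top E: go to s2, push ε → (s2, 10, BZ)
  read 1, top B: go to s0, push E → (s0, 0, EZ)
  ε-move, top E: go to s0, push B → (s0, 0, BZ)
  read 0, top B: go to s2, push ε → (s2, ε, Z)
  ε-move, top Z: go to s2, push ε → (s2, ε, ε)
All input consumed and the stack is empty.

Accept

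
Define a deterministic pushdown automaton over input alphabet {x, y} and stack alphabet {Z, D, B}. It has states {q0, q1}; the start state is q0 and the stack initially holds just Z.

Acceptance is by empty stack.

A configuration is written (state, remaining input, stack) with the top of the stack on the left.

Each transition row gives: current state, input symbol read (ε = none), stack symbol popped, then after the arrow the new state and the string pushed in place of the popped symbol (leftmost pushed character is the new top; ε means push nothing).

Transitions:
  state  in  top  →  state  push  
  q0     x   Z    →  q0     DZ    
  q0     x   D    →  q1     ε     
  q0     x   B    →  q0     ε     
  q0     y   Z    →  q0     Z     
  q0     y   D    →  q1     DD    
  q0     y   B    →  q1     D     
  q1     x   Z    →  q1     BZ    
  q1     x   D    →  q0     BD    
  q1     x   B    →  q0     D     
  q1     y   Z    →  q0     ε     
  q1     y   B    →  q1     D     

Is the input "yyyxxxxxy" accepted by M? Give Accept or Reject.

Accept

(q0, yyyxxxxxy, Z)
  read y, top Z: go to q0, push Z → (q0, yyxxxxxy, Z)
  read y, top Z: go to q0, push Z → (q0, yxxxxxy, Z)
  read y, top Z: go to q0, push Z → (q0, xxxxxy, Z)
  read x, top Z: go to q0, push DZ → (q0, xxxxy, DZ)
  read x, top D: go to q1, push ε → (q1, xxxy, Z)
  read x, top Z: go to q1, push BZ → (q1, xxy, BZ)
  read x, top B: go to q0, push D → (q0, xy, DZ)
  read x, top D: go to q1, push ε → (q1, y, Z)
  read y, top Z: go to q0, push ε → (q0, ε, ε)
All input consumed and the stack is empty.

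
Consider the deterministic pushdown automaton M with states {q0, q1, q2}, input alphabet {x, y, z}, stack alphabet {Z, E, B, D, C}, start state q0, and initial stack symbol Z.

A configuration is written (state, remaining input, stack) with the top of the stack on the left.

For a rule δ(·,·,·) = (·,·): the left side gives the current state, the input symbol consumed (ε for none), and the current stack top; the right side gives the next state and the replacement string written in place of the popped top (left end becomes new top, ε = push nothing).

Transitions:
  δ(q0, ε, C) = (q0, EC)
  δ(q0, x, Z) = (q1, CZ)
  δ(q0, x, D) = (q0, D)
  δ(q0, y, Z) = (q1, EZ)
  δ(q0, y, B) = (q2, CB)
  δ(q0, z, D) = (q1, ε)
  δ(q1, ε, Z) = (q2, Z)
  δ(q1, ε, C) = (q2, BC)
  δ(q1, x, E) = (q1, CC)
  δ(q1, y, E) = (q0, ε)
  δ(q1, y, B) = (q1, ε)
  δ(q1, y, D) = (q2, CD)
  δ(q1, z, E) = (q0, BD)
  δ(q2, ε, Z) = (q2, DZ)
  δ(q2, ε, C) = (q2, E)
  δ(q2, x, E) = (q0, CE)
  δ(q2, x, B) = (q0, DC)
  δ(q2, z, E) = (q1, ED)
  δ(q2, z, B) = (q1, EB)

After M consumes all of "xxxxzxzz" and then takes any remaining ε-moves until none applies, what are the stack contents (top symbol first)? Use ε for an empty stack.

EBCCCZ

(q0, xxxxzxzz, Z) ⊢ (q1, xxxzxzz, CZ) ⊢ (q2, xxxzxzz, BCZ) ⊢ (q0, xxzxzz, DCCZ) ⊢ (q0, xzxzz, DCCZ) ⊢ (q0, zxzz, DCCZ) ⊢ (q1, xzz, CCZ) ⊢ (q2, xzz, BCCZ) ⊢ (q0, zz, DCCCZ) ⊢ (q1, z, CCCZ) ⊢ (q2, z, BCCCZ) ⊢ (q1, ε, EBCCCZ)
All input consumed in state q1 with stack EBCCCZ.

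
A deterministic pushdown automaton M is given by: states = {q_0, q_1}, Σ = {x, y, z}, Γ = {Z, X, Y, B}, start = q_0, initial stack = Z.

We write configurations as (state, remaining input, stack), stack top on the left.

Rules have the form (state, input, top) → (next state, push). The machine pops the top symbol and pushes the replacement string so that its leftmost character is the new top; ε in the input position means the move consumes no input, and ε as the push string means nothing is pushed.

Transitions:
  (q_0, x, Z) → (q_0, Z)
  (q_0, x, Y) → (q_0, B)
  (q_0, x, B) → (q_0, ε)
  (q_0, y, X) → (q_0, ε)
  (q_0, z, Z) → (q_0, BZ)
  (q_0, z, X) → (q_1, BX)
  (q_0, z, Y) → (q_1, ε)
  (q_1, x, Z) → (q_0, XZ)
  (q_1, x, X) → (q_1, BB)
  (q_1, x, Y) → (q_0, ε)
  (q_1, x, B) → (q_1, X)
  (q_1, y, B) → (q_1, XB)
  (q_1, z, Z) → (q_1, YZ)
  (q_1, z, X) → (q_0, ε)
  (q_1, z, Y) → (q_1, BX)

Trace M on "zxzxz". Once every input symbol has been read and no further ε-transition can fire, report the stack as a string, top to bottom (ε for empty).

(q_0, zxzxz, Z)
  read z, top Z: go to q_0, push BZ → (q_0, xzxz, BZ)
  read x, top B: go to q_0, push ε → (q_0, zxz, Z)
  read z, top Z: go to q_0, push BZ → (q_0, xz, BZ)
  read x, top B: go to q_0, push ε → (q_0, z, Z)
  read z, top Z: go to q_0, push BZ → (q_0, ε, BZ)
All input consumed in state q_0 with stack BZ.

BZ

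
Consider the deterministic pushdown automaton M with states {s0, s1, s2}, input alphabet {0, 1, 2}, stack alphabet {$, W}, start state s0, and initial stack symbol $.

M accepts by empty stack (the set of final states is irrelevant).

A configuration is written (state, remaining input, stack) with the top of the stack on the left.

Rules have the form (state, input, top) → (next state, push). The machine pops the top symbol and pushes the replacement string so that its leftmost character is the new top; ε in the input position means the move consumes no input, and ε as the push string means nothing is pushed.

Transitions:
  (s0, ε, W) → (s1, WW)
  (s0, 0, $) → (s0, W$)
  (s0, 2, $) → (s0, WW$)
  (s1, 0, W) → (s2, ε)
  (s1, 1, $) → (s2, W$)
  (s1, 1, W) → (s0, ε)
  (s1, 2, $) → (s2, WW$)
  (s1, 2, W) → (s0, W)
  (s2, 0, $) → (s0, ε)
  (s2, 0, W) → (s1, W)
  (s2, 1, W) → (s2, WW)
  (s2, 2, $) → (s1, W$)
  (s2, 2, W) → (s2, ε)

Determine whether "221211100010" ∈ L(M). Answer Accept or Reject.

(s0, 221211100010, $)
  read 2, top $: go to s0, push WW$ → (s0, 21211100010, WW$)
  ε-move, top W: go to s1, push WW → (s1, 21211100010, WWW$)
  read 2, top W: go to s0, push W → (s0, 1211100010, WWW$)
  ε-move, top W: go to s1, push WW → (s1, 1211100010, WWWW$)
  read 1, top W: go to s0, push ε → (s0, 211100010, WWW$)
  ε-move, top W: go to s1, push WW → (s1, 211100010, WWWW$)
  read 2, top W: go to s0, push W → (s0, 11100010, WWWW$)
  ε-move, top W: go to s1, push WW → (s1, 11100010, WWWWW$)
  read 1, top W: go to s0, push ε → (s0, 1100010, WWWW$)
  ε-move, top W: go to s1, push WW → (s1, 1100010, WWWWW$)
  read 1, top W: go to s0, push ε → (s0, 100010, WWWW$)
  ε-move, top W: go to s1, push WW → (s1, 100010, WWWWW$)
  read 1, top W: go to s0, push ε → (s0, 00010, WWWW$)
  ε-move, top W: go to s1, push WW → (s1, 00010, WWWWW$)
  read 0, top W: go to s2, push ε → (s2, 0010, WWWW$)
  read 0, top W: go to s1, push W → (s1, 010, WWWW$)
  read 0, top W: go to s2, push ε → (s2, 10, WWW$)
  read 1, top W: go to s2, push WW → (s2, 0, WWWW$)
  read 0, top W: go to s1, push W → (s1, ε, WWWW$)
All input consumed; stack is WWWW$, not empty, and no further ε-move applies.

Reject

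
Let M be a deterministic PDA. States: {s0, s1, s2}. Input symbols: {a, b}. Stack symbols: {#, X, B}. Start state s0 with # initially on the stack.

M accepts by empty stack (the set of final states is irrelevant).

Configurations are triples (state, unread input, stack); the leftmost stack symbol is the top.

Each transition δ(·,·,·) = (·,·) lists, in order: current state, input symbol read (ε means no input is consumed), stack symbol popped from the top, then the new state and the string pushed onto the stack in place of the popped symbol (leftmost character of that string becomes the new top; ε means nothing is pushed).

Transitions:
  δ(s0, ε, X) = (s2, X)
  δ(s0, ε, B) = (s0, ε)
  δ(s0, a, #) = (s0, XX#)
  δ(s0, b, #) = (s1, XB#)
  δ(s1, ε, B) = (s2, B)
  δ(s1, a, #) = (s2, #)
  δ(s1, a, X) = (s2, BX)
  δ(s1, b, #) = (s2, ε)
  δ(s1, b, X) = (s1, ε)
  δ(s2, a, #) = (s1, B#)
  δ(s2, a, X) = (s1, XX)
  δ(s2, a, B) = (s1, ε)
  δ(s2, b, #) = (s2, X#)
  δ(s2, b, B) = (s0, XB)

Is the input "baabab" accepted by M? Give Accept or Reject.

Accept

(s0, baabab, #)
  read b, top #: go to s1, push XB# → (s1, aabab, XB#)
  read a, top X: go to s2, push BX → (s2, abab, BXB#)
  read a, top B: go to s1, push ε → (s1, bab, XB#)
  read b, top X: go to s1, push ε → (s1, ab, B#)
  ε-move, top B: go to s2, push B → (s2, ab, B#)
  read a, top B: go to s1, push ε → (s1, b, #)
  read b, top #: go to s2, push ε → (s2, ε, ε)
All input consumed and the stack is empty.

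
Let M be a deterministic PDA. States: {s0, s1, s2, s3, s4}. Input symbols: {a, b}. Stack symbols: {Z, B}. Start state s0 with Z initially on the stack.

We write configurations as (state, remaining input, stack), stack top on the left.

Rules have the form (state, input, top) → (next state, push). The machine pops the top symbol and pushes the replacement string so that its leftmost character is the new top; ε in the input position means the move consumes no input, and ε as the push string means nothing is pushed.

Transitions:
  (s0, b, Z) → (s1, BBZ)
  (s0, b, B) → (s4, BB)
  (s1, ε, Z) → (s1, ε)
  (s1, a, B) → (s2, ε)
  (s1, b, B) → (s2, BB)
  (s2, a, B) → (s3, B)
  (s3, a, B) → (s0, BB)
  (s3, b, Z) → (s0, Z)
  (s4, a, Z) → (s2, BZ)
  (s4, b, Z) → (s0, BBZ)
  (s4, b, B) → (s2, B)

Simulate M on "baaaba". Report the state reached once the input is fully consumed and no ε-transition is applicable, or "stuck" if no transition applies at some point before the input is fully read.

(s0, baaaba, Z)
  read b, top Z: go to s1, push BBZ → (s1, aaaba, BBZ)
  read a, top B: go to s2, push ε → (s2, aaba, BZ)
  read a, top B: go to s3, push B → (s3, aba, BZ)
  read a, top B: go to s0, push BB → (s0, ba, BBZ)
  read b, top B: go to s4, push BB → (s4, a, BBBZ)
No transition for (s4, a, top B); M blocks with input a remaining.

stuck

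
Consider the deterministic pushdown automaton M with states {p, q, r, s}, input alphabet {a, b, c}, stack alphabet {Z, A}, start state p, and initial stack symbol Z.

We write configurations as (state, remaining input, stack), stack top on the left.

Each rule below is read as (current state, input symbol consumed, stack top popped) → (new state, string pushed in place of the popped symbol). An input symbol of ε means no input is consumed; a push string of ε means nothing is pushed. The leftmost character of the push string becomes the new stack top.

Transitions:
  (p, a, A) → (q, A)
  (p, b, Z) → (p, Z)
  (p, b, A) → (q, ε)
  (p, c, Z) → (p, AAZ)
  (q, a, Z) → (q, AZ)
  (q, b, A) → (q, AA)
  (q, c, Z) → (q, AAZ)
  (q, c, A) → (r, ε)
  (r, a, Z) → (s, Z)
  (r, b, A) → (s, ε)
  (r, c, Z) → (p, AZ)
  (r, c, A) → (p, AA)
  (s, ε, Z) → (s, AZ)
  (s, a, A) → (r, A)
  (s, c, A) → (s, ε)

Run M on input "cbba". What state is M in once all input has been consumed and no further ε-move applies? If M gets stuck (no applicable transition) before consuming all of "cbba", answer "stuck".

(p, cbba, Z)
  read c, top Z: go to p, push AAZ → (p, bba, AAZ)
  read b, top A: go to q, push ε → (q, ba, AZ)
  read b, top A: go to q, push AA → (q, a, AAZ)
No transition for (q, a, top A); M blocks with input a remaining.

stuck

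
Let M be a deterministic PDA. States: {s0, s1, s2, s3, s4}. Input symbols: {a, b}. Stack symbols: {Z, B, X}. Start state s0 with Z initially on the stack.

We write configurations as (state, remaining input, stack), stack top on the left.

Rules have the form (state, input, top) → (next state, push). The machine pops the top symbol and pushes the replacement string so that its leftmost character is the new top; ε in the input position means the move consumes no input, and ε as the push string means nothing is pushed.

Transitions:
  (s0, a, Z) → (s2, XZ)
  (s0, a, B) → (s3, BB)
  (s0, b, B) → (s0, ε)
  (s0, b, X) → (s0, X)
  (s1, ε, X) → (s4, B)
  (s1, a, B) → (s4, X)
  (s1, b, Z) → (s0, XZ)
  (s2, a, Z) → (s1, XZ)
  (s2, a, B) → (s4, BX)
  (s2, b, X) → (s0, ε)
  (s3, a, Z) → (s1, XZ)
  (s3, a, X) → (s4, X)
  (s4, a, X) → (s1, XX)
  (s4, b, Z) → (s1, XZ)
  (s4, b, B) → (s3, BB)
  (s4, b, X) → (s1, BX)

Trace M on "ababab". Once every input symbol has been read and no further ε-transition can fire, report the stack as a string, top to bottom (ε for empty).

Z

(s0, ababab, Z)
  read a, top Z: go to s2, push XZ → (s2, babab, XZ)
  read b, top X: go to s0, push ε → (s0, abab, Z)
  read a, top Z: go to s2, push XZ → (s2, bab, XZ)
  read b, top X: go to s0, push ε → (s0, ab, Z)
  read a, top Z: go to s2, push XZ → (s2, b, XZ)
  read b, top X: go to s0, push ε → (s0, ε, Z)
All input consumed in state s0 with stack Z.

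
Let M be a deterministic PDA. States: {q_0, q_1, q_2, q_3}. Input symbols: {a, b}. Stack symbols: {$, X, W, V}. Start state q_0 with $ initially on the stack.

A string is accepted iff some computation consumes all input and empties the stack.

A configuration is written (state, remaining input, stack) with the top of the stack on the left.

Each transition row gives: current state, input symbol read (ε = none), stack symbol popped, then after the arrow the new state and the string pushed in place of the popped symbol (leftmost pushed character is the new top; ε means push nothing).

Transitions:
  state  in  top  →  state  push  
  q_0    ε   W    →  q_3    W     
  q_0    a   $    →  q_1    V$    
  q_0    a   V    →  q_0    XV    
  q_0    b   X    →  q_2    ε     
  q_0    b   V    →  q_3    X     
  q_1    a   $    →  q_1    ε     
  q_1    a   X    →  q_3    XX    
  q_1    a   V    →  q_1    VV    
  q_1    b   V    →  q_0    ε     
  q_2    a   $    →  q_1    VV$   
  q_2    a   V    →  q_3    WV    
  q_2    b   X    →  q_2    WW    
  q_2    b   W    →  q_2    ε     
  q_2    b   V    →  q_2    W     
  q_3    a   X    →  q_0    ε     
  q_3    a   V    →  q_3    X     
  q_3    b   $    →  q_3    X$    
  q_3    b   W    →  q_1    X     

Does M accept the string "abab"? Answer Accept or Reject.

Reject

(q_0, abab, $)
  read a, top $: go to q_1, push V$ → (q_1, bab, V$)
  read b, top V: go to q_0, push ε → (q_0, ab, $)
  read a, top $: go to q_1, push V$ → (q_1, b, V$)
  read b, top V: go to q_0, push ε → (q_0, ε, $)
All input consumed; stack is $, not empty, and no further ε-move applies.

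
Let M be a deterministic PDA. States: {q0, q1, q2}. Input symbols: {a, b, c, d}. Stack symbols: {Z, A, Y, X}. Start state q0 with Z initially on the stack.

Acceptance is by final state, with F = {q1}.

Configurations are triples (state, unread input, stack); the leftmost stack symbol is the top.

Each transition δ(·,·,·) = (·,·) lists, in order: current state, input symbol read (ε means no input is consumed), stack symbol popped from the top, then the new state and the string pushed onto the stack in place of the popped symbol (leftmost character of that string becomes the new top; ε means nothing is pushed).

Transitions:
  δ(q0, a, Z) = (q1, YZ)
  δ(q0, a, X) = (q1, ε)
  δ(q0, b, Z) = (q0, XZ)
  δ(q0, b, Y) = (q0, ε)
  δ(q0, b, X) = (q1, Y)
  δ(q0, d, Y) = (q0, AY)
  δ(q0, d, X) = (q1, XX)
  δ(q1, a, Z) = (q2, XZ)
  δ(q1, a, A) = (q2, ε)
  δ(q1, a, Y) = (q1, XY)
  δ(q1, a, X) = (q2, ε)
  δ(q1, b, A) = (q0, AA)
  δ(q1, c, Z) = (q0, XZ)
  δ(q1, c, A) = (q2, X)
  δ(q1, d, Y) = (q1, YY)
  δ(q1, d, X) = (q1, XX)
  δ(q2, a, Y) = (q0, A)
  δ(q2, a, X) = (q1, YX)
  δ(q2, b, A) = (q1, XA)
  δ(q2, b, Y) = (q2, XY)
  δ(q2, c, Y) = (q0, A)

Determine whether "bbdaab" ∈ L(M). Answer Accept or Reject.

Reject

(q0, bbdaab, Z) ⊢ (q0, bdaab, XZ) ⊢ (q1, daab, YZ) ⊢ (q1, aab, YYZ) ⊢ (q1, ab, XYYZ) ⊢ (q2, b, YYZ) ⊢ (q2, ε, XYYZ)
All input consumed; state q2 ∉ F and no further ε-move applies.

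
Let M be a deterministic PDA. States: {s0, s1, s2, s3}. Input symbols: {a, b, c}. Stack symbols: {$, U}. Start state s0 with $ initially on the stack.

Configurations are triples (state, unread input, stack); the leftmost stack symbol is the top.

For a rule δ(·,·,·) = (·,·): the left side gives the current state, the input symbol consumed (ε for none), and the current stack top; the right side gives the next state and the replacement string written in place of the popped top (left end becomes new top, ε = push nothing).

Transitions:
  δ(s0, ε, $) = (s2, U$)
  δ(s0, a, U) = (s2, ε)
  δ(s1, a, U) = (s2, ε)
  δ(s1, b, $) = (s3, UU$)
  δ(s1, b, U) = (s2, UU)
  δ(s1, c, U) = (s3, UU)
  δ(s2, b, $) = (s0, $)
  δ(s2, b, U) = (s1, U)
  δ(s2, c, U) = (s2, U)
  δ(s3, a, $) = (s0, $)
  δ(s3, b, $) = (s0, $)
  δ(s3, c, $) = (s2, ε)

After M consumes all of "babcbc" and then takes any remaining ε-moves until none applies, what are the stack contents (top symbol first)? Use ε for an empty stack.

UU$

(s0, babcbc, $)
  ε-move, top $: go to s2, push U$ → (s2, babcbc, U$)
  read b, top U: go to s1, push U → (s1, abcbc, U$)
  read a, top U: go to s2, push ε → (s2, bcbc, $)
  read b, top $: go to s0, push $ → (s0, cbc, $)
  ε-move, top $: go to s2, push U$ → (s2, cbc, U$)
  read c, top U: go to s2, push U → (s2, bc, U$)
  read b, top U: go to s1, push U → (s1, c, U$)
  read c, top U: go to s3, push UU → (s3, ε, UU$)
All input consumed in state s3 with stack UU$.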